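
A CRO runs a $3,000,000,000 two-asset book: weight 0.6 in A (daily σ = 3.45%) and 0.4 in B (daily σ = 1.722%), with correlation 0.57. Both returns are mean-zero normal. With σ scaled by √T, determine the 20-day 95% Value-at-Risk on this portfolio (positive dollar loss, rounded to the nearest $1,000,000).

σ_p = √(0.6²·3.45² + 0.4²·1.722² + 2·0.57·0.6·0.4·3.45·1.722) = 2.527%.
σ_{20d} = 2.527% × √20 = 11.301%.
z(95%) = 1.645.
VaR = 1.645 × 11.301% = 18.590%; on $3,000,000,000 that is $557,700,000.

$558,000,000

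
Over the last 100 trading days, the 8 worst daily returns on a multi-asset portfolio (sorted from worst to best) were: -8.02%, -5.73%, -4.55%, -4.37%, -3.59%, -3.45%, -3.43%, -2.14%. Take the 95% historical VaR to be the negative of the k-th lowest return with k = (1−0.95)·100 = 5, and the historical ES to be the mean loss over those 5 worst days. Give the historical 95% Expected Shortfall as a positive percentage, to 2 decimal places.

The 5 worst returns sum to -26.26%.
ES = −(-26.26%) / 5 = 5.252% ≈ 5.25%.

5.25%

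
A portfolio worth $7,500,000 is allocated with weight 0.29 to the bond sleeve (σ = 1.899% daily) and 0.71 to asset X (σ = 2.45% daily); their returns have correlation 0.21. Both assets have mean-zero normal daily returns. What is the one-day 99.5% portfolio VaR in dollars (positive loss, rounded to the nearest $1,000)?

σ_p² = 0.29²·1.899² + 0.71²·2.45² + 2·0.21·0.29·0.71·1.899·2.45 = 3.7315 (%²).
σ_p = √3.7315 = 1.932%.
At 99.5%, z = 2.576.
VaR = 2.576 × 1.932% = 4.977%; on $7,500,000 that is $373,275.

$373,000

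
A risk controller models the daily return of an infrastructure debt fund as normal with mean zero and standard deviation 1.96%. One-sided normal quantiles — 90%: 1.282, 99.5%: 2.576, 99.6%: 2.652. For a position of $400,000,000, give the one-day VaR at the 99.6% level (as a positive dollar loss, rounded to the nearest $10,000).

$20,790,000

VaR = z·σ = 2.652 × 1.96% = 5.198%.
On $400,000,000: 0.05198 × $400,000,000 = $20,792,000.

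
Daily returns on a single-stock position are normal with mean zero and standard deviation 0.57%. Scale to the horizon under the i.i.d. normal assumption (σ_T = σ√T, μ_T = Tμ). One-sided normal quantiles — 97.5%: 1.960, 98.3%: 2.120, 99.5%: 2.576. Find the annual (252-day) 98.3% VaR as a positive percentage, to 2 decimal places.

19.18%

σ_{252d} = 0.57% × √252 = 9.048%.
VaR = 2.120 × 9.048% = 19.182%.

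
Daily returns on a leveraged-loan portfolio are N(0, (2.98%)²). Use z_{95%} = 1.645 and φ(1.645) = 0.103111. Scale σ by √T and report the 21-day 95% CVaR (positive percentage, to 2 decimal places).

28.16%

σ_{21d} = 2.98% × √21 = 13.656%.
ES multiplier = φ(z)/(1−α) = 0.103111/0.05 = 2.062.
ES = 13.656% × 2.062 = 28.159%.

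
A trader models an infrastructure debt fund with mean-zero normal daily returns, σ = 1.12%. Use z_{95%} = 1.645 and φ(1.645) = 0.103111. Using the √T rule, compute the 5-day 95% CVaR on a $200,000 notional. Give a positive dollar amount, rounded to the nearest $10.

$10,330

σ_{5d} = 1.12% × √5 = 2.504%.
ES multiplier = φ(z)/(1−α) = 0.103111/0.05 = 2.062.
ES = 2.504% × 2.062 = 5.163%; on $200,000: $10,326.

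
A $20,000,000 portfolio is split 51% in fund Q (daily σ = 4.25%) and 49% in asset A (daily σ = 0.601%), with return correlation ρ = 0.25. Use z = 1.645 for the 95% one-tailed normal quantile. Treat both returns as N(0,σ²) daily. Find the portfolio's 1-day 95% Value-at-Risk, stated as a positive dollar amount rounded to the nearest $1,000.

$743,000

σ_p² = 0.51²·4.25² + 0.49²·0.601² + 2·0.25·0.51·0.49·4.25·0.601 = 5.1039 (%²).
σ_p = √5.1039 = 2.259%.
VaR = 1.645 × 2.259% = 3.716%; on $20,000,000 that is $743,200.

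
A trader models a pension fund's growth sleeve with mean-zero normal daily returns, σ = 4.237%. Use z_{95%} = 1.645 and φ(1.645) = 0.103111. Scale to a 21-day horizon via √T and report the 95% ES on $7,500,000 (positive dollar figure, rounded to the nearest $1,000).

$3,003,000

σ_{21d} = 4.237% × √21 = 19.416%.
ES multiplier = φ(z)/(1−α) = 0.103111/0.05 = 2.062.
ES = 19.416% × 2.062 = 40.036%; on $7,500,000: $3,002,700.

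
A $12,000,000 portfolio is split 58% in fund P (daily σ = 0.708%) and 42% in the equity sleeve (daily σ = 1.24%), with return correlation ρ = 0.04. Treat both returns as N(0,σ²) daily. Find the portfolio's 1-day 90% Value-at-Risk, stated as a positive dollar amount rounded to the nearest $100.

σ_p² = 0.58²·0.708² + 0.42²·1.24² + 2·0.04·0.58·0.42·0.708·1.24 = 0.4570 (%²).
σ_p = √0.4570 = 0.676%.
At 90%, z = 1.282.
VaR = 1.282 × 0.676% = 0.867%; on $12,000,000 that is $104,040.

$104,000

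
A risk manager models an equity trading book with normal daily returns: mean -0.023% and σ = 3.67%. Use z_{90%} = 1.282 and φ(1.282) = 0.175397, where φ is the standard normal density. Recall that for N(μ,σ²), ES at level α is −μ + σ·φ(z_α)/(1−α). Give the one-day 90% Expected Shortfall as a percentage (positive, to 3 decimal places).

6.460%

Tail multiplier: φ(z)/(1−α) = 0.175397 / 0.1 = 1.754.
ES = −(-0.023%) + 3.67% × 1.754 = 6.460%.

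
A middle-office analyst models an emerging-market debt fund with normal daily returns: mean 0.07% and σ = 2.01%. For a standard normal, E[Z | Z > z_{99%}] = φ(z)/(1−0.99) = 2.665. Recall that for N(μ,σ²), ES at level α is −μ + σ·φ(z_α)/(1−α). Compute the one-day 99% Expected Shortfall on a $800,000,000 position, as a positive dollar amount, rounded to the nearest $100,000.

$42,300,000

ES = −(0.07%) + 2.01% × 2.665 = 5.287%.
On $800,000,000: 0.05287 × $800,000,000 = $42,296,000.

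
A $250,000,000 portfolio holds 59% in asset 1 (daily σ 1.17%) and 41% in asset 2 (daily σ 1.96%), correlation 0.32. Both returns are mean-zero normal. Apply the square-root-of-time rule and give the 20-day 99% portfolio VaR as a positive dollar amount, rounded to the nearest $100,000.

$31,600,000

σ_p = √(0.59²·1.17² + 0.41²·1.96² + 2·0.32·0.59·0.41·1.17·1.96) = 1.215%.
σ_{20d} = 1.215% × √20 = 5.434%.
z(99%) = 2.326.
VaR = 2.326 × 5.434% = 12.639%; on $250,000,000 that is $31,597,500.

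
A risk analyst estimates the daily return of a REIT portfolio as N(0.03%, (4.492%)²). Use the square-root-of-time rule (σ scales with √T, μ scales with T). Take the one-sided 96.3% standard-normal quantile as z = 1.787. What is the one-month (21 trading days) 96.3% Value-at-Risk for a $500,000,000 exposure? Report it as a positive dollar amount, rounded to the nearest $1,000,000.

$181,000,000

σ_{21d} = 4.492% × √21 = 20.585%; μ_{21d} = 21 × 0.03% = 0.630%.
VaR = −(0.630%) + 1.787 × 20.585% = 36.155%.
On $500,000,000: 0.36155 × $500,000,000 = $180,775,000.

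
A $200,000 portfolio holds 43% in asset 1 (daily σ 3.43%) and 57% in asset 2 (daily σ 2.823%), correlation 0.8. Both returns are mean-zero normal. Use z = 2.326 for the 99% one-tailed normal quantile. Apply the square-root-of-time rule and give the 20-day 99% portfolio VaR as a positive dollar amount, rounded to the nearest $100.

$60,900

σ_p = √(0.43²·3.43² + 0.57²·2.823² + 2·0.8·0.43·0.57·3.43·2.823) = 2.926%.
σ_{20d} = 2.926% × √20 = 13.085%.
VaR = 2.326 × 13.085% = 30.436%; on $200,000 that is $60,872.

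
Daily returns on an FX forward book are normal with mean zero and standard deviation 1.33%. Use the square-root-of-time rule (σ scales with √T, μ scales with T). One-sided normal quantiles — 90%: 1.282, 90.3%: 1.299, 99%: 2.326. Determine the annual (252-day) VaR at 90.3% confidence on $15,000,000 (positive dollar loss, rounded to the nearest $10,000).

σ_{252d} = 1.33% × √252 = 21.113%.
VaR = 1.299 × 21.113% = 27.426%.
On $15,000,000: 0.27426 × $15,000,000 = $4,113,900.

$4,110,000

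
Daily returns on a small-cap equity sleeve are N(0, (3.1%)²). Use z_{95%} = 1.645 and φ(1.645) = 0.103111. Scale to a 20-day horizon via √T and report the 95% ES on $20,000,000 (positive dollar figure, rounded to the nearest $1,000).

σ_{20d} = 3.1% × √20 = 13.864%.
ES multiplier = φ(z)/(1−α) = 0.103111/0.05 = 2.062.
ES = 13.864% × 2.062 = 28.588%; on $20,000,000: $5,717,600.

$5,718,000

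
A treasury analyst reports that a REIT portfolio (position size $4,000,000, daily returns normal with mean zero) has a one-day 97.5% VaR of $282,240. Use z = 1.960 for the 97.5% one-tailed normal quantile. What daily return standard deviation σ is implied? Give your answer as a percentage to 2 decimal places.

VaR as a fraction: $282,240 / $4,000,000 = 7.056%.
σ = VaR / z = 7.056% / 1.960 = 3.600%.

3.60%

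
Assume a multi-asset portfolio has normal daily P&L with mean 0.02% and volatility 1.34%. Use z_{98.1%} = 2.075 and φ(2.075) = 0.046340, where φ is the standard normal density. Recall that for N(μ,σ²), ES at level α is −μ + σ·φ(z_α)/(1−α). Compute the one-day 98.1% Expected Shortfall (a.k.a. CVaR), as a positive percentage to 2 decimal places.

3.25%

Tail multiplier: φ(z)/(1−α) = 0.046340 / 0.019 = 2.439.
ES = −(0.02%) + 1.34% × 2.439 = 3.248%.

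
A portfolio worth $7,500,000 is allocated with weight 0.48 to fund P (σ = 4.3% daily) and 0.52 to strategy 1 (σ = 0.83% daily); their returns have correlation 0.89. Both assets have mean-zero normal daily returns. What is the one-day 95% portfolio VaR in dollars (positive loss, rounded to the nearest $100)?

σ_p² = 0.48²·4.3² + 0.52²·0.83² + 2·0.89·0.48·0.52·4.3·0.83 = 6.0320 (%²).
σ_p = √6.0320 = 2.456%.
At 95%, z = 1.645.
VaR = 1.645 × 2.456% = 4.040%; on $7,500,000 that is $303,000.

$303,000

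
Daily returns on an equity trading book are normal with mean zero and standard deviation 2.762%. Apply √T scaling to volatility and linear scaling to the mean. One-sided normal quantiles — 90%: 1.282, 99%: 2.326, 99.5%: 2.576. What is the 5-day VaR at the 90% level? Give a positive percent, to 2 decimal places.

σ_{5d} = 2.762% × √5 = 6.176%.
VaR = 1.282 × 6.176% = 7.918%.

7.92%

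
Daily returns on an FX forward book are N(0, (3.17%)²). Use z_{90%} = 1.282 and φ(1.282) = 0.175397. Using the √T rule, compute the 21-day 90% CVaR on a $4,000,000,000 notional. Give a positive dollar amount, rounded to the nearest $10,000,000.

σ_{21d} = 3.17% × √21 = 14.527%.
ES multiplier = φ(z)/(1−α) = 0.175397/0.1 = 1.754.
ES = 14.527% × 1.754 = 25.480%; on $4,000,000,000: $1,019,200,000.

$1,020,000,000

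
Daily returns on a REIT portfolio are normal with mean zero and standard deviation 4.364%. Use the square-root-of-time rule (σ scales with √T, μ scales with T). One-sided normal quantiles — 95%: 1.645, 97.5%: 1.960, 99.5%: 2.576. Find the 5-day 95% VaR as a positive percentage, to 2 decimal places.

16.05%

σ_{5d} = 4.364% × √5 = 9.758%.
VaR = 1.645 × 9.758% = 16.052%.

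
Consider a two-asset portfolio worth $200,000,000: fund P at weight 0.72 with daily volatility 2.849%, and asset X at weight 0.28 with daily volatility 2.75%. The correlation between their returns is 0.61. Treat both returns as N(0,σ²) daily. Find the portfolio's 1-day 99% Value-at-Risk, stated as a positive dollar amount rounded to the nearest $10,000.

$12,070,000

σ_p² = 0.72²·2.849² + 0.28²·2.75² + 2·0.61·0.72·0.28·2.849·2.75 = 6.7276 (%²).
σ_p = √6.7276 = 2.594%.
At 99%, z = 2.326.
VaR = 2.326 × 2.594% = 6.034%; on $200,000,000 that is $12,068,000.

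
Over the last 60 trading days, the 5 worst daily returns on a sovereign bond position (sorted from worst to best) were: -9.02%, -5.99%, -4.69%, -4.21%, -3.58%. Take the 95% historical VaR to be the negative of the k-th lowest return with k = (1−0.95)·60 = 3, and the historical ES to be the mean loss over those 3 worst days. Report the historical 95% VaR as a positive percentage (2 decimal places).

4.69%

k = 3; the 3rd lowest return is -4.69%, so VaR = 4.69%.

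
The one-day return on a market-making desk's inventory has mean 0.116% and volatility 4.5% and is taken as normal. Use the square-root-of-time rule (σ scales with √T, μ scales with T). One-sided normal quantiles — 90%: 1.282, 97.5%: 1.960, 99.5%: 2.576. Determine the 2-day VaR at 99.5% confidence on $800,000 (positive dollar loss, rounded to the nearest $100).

$129,300

σ_{2d} = 4.5% × √2 = 6.364%; μ_{2d} = 2 × 0.116% = 0.232%.
VaR = −(0.232%) + 2.576 × 6.364% = 16.162%.
On $800,000: 0.16162 × $800,000 = $129,296.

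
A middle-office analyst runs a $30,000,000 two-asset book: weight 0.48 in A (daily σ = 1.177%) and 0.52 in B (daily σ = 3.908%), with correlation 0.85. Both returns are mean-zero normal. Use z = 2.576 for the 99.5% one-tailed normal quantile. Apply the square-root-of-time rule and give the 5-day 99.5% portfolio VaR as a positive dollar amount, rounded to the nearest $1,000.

σ_p = √(0.48²·1.177² + 0.52²·3.908² + 2·0.85·0.48·0.52·1.177·3.908) = 2.530%.
σ_{5d} = 2.530% × √5 = 5.657%.
VaR = 2.576 × 5.657% = 14.572%; on $30,000,000 that is $4,371,600.

$4,372,000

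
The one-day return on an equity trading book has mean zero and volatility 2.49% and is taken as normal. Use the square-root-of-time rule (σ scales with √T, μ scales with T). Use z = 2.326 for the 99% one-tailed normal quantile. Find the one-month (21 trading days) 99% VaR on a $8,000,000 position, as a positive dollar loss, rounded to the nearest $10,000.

$2,120,000

σ_{21d} = 2.49% × √21 = 11.411%.
VaR = 2.326 × 11.411% = 26.542%.
On $8,000,000: 0.26542 × $8,000,000 = $2,123,360.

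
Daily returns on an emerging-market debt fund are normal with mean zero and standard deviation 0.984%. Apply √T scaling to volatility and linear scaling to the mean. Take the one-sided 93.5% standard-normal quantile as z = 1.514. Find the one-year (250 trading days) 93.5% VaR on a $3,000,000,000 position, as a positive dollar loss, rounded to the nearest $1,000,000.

$707,000,000

σ_{250d} = 0.984% × √250 = 15.558%.
VaR = 1.514 × 15.558% = 23.555%.
On $3,000,000,000: 0.23555 × $3,000,000,000 = $706,650,000.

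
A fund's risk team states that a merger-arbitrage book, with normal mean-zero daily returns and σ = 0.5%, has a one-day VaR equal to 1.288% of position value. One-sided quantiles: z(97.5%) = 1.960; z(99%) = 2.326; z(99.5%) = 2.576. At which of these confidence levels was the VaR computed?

Implied z = VaR/σ = 1.288 / 0.5 = 2.576.
This matches z(99.5%) = 2.576.

99.5%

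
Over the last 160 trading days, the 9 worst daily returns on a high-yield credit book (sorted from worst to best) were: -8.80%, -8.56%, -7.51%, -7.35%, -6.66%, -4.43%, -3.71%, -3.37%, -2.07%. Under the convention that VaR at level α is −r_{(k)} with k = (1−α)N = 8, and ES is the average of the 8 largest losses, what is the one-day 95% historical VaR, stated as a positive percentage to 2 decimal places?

3.37%

k = 8; the 8th lowest return is -3.37%, so VaR = 3.37%.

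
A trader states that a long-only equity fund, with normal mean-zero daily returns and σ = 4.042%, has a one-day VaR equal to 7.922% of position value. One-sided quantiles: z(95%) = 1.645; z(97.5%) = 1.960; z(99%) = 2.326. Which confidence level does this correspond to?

97.5%

Implied z = VaR/σ = 7.922 / 4.042 = 1.960.
This matches z(97.5%) = 1.960.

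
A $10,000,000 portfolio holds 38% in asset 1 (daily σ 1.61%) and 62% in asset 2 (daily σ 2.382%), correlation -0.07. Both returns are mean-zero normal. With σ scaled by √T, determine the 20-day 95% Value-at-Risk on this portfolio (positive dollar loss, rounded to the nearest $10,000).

σ_p = √(0.38²·1.61² + 0.62²·2.382² + 2·-0.07·0.38·0.62·1.61·2.382) = 1.558%.
σ_{20d} = 1.558% × √20 = 6.968%.
z(95%) = 1.645.
VaR = 1.645 × 6.968% = 11.462%; on $10,000,000 that is $1,146,200.

$1,150,000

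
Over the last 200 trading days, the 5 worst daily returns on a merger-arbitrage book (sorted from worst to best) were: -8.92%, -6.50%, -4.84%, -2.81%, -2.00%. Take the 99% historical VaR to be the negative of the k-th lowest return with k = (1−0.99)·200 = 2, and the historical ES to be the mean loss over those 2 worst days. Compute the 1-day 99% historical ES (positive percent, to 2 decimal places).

The 2 worst returns sum to -15.42%.
ES = −(-15.42%) / 2 = 7.71%.

7.71%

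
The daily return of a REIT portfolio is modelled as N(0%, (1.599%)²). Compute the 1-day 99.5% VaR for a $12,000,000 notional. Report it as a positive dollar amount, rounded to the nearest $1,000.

At 99.5% one-sided, z = 2.576.
VaR = z·σ = 2.576 × 1.599% = 4.119%.
On $12,000,000: 0.04119 × $12,000,000 = $494,280.

$494,000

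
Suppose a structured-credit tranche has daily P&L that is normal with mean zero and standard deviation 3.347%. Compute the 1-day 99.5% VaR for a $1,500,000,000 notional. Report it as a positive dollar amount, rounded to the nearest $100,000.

$129,300,000

At 99.5% one-sided, z = 2.576.
VaR = z·σ = 2.576 × 3.347% = 8.622%.
On $1,500,000,000: 0.08622 × $1,500,000,000 = $129,330,000.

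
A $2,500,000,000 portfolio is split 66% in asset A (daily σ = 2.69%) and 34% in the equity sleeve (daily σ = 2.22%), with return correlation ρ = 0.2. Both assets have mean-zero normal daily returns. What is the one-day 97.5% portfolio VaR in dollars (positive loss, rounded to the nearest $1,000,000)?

σ_p² = 0.66²·2.69² + 0.34²·2.22² + 2·0.2·0.66·0.34·2.69·2.22 = 4.2578 (%²).
σ_p = √4.2578 = 2.063%.
At 97.5%, z = 1.960.
VaR = 1.960 × 2.063% = 4.043%; on $2,500,000,000 that is $101,075,000.

$101,000,000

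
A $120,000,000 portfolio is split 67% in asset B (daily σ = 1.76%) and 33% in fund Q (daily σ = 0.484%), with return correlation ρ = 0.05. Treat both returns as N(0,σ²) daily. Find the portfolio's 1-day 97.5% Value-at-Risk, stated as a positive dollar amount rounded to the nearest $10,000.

$2,820,000

σ_p² = 0.67²·1.76² + 0.33²·0.484² + 2·0.05·0.67·0.33·1.76·0.484 = 1.4349 (%²).
σ_p = √1.4349 = 1.198%.
At 97.5%, z = 1.960.
VaR = 1.960 × 1.198% = 2.348%; on $120,000,000 that is $2,817,600.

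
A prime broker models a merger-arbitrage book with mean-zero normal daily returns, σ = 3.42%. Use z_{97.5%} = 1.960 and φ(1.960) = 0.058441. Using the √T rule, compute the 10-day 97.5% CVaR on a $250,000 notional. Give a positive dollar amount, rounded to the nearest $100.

$63,200

σ_{10d} = 3.42% × √10 = 10.815%.
ES multiplier = φ(z)/(1−α) = 0.058441/0.025 = 2.338.
ES = 10.815% × 2.338 = 25.285%; on $250,000: $63,213.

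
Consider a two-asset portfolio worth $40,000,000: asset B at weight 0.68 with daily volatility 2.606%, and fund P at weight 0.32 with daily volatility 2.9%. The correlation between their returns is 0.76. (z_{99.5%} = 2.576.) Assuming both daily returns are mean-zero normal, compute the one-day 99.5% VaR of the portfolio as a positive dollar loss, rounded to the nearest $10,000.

σ_p² = 0.68²·2.606² + 0.32²·2.9² + 2·0.76·0.68·0.32·2.606·2.9 = 6.5011 (%²).
σ_p = √6.5011 = 2.550%.
VaR = 2.576 × 2.550% = 6.569%; on $40,000,000 that is $2,627,600.

$2,630,000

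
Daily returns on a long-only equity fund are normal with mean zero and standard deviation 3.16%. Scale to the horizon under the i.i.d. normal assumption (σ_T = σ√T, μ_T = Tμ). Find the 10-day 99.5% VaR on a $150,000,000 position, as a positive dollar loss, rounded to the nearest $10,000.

$38,610,000

At 99.5%, z = 2.576.
σ_{10d} = 3.16% × √10 = 9.993%.
VaR = 2.576 × 9.993% = 25.742%.
On $150,000,000: 0.25742 × $150,000,000 = $38,613,000.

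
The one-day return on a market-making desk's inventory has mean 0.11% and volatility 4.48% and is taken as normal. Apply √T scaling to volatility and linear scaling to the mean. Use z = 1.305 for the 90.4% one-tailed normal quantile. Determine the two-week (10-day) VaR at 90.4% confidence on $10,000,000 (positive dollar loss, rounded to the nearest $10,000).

$1,740,000

σ_{10d} = 4.48% × √10 = 14.167%; μ_{10d} = 10 × 0.11% = 1.100%.
VaR = −(1.100%) + 1.305 × 14.167% = 17.388%.
On $10,000,000: 0.17388 × $10,000,000 = $1,738,800.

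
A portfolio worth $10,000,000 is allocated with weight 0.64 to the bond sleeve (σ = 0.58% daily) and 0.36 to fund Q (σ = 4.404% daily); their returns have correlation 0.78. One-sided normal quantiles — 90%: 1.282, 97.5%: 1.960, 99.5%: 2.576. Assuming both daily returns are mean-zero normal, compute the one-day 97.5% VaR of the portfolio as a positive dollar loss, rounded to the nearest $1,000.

$370,000

σ_p² = 0.64²·0.58² + 0.36²·4.404² + 2·0.78·0.64·0.36·0.58·4.404 = 3.5695 (%²).
σ_p = √3.5695 = 1.889%.
VaR = 1.960 × 1.889% = 3.702%; on $10,000,000 that is $370,200.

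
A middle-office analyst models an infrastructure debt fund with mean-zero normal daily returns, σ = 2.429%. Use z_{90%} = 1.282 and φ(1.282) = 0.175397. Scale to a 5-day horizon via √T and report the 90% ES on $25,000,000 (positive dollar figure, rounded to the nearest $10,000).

$2,380,000

σ_{5d} = 2.429% × √5 = 5.431%.
ES multiplier = φ(z)/(1−α) = 0.175397/0.1 = 1.754.
ES = 5.431% × 1.754 = 9.526%; on $25,000,000: $2,381,500.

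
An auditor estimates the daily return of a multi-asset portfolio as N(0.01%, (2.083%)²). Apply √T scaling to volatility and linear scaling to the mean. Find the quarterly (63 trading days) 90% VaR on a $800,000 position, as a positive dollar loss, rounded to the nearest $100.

$164,500

At 90%, z = 1.282.
σ_{63d} = 2.083% × √63 = 16.533%; μ_{63d} = 63 × 0.01% = 0.630%.
VaR = −(0.630%) + 1.282 × 16.533% = 20.565%.
On $800,000: 0.20565 × $800,000 = $164,520.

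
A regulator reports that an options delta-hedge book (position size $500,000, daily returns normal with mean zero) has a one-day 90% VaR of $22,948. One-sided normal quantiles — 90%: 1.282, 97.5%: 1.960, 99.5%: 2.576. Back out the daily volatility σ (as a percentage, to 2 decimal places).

VaR as a fraction: $22,948 / $500,000 = 4.590%.
σ = VaR / z = 4.590% / 1.282 = 3.580%.

3.58%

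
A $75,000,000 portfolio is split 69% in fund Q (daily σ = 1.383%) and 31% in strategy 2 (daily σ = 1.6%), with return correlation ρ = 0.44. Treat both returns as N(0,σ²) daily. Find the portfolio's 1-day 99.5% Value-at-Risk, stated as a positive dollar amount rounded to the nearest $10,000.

$2,420,000

σ_p² = 0.69²·1.383² + 0.31²·1.6² + 2·0.44·0.69·0.31·1.383·1.6 = 1.5732 (%²).
σ_p = √1.5732 = 1.254%.
At 99.5%, z = 2.576.
VaR = 2.576 × 1.254% = 3.230%; on $75,000,000 that is $2,422,500.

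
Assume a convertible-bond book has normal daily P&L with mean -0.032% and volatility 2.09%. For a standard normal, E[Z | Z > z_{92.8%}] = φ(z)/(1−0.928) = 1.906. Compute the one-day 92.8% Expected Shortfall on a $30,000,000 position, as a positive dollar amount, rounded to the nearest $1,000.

ES = −(-0.032%) + 2.09% × 1.906 = 4.016%.
On $30,000,000: 0.04016 × $30,000,000 = $1,204,800.

$1,205,000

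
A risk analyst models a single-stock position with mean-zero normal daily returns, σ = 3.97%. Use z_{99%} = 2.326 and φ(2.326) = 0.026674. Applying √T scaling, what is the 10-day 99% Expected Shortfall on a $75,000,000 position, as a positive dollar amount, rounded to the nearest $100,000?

$25,100,000

σ_{10d} = 3.97% × √10 = 12.554%.
ES multiplier = φ(z)/(1−α) = 0.026674/0.01 = 2.667.
ES = 12.554% × 2.667 = 33.482%; on $75,000,000: $25,111,500.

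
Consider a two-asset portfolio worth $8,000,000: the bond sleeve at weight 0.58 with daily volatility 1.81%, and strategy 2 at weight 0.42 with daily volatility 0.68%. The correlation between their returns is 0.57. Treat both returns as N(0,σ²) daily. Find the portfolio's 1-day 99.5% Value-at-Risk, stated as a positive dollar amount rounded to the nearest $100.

σ_p² = 0.58²·1.81² + 0.42²·0.68² + 2·0.57·0.58·0.42·1.81·0.68 = 1.5254 (%²).
σ_p = √1.5254 = 1.235%.
At 99.5%, z = 2.576.
VaR = 2.576 × 1.235% = 3.181%; on $8,000,000 that is $254,480.

$254,500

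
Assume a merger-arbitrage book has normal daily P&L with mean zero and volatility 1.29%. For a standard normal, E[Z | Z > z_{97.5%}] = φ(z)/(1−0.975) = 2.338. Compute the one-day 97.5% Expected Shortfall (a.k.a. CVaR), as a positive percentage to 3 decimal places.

3.016%

ES = 1.29% × 2.338 = 3.016%.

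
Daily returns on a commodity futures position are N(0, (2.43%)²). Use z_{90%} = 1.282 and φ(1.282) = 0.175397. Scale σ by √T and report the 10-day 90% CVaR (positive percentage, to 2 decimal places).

13.48%

σ_{10d} = 2.43% × √10 = 7.684%.
ES multiplier = φ(z)/(1−α) = 0.175397/0.1 = 1.754.
ES = 7.684% × 1.754 = 13.478%.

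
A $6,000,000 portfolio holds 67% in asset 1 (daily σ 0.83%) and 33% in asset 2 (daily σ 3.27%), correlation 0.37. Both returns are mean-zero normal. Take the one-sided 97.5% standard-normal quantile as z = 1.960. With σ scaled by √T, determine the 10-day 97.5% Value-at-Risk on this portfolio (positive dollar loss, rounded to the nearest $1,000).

$515,000

σ_p = √(0.67²·0.83² + 0.33²·3.27² + 2·0.37·0.67·0.33·0.83·3.27) = 1.385%.
σ_{10d} = 1.385% × √10 = 4.380%.
VaR = 1.960 × 4.380% = 8.585%; on $6,000,000 that is $515,100.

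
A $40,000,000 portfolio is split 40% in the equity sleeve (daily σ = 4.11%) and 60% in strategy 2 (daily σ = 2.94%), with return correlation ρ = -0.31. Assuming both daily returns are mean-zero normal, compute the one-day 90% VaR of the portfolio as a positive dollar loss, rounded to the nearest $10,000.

$1,030,000

σ_p² = 0.4²·4.11² + 0.6²·2.94² + 2·-0.31·0.4·0.6·4.11·2.94 = 4.0164 (%²).
σ_p = √4.0164 = 2.004%.
At 90%, z = 1.282.
VaR = 1.282 × 2.004% = 2.569%; on $40,000,000 that is $1,027,600.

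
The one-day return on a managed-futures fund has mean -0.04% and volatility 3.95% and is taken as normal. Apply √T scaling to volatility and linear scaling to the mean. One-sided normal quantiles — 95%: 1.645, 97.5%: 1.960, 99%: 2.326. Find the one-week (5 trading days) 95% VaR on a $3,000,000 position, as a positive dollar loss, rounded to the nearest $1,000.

σ_{5d} = 3.95% × √5 = 8.832%; μ_{5d} = 5 × -0.04% = -0.200%.
VaR = −(-0.200%) + 1.645 × 8.832% = 14.729%.
On $3,000,000: 0.14729 × $3,000,000 = $441,870.

$442,000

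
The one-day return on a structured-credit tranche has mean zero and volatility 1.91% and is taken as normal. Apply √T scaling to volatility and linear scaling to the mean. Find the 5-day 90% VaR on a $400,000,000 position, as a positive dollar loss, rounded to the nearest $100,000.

$21,900,000

At 90%, z = 1.282.
σ_{5d} = 1.91% × √5 = 4.271%.
VaR = 1.282 × 4.271% = 5.475%.
On $400,000,000: 0.05475 × $400,000,000 = $21,900,000.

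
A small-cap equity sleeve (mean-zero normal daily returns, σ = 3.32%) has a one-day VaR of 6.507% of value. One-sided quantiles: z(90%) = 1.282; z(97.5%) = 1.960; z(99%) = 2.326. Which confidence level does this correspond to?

97.5%

Implied z = VaR/σ = 6.507 / 3.32 = 1.960.
This matches z(97.5%) = 1.960.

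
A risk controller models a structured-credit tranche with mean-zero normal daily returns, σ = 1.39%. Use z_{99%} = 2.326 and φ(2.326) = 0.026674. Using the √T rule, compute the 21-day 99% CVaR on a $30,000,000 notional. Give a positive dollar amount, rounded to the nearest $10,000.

$5,100,000

σ_{21d} = 1.39% × √21 = 6.370%.
ES multiplier = φ(z)/(1−α) = 0.026674/0.01 = 2.667.
ES = 6.370% × 2.667 = 16.989%; on $30,000,000: $5,096,700.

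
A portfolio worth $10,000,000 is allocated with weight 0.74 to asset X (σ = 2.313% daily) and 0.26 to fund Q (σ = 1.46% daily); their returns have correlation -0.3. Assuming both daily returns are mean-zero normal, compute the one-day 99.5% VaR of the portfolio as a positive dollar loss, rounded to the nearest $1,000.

σ_p² = 0.74²·2.313² + 0.26²·1.46² + 2·-0.3·0.74·0.26·2.313·1.46 = 2.6839 (%²).
σ_p = √2.6839 = 1.638%.
At 99.5%, z = 2.576.
VaR = 2.576 × 1.638% = 4.219%; on $10,000,000 that is $421,900.

$422,000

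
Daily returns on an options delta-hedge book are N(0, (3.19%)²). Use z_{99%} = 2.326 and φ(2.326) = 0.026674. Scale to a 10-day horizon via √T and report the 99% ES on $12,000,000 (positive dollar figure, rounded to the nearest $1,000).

$3,229,000

σ_{10d} = 3.19% × √10 = 10.088%.
ES multiplier = φ(z)/(1−α) = 0.026674/0.01 = 2.667.
ES = 10.088% × 2.667 = 26.905%; on $12,000,000: $3,228,600.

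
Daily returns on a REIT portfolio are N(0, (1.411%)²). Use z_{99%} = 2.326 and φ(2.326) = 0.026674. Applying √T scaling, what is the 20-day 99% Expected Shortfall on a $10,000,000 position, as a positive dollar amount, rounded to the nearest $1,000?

$1,683,000

σ_{20d} = 1.411% × √20 = 6.310%.
ES multiplier = φ(z)/(1−α) = 0.026674/0.01 = 2.667.
ES = 6.310% × 2.667 = 16.829%; on $10,000,000: $1,682,900.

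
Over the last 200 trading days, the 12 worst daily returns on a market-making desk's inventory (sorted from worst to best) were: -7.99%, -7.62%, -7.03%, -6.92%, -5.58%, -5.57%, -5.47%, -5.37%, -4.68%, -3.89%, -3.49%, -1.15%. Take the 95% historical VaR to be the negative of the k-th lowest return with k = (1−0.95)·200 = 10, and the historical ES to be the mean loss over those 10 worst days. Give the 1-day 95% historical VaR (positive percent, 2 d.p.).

3.89%

k = 10; the 10th lowest return is -3.89%, so VaR = 3.89%.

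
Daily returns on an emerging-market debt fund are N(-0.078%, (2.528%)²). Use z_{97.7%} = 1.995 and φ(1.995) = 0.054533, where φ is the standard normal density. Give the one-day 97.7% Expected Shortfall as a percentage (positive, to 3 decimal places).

6.072%

Tail multiplier: φ(z)/(1−α) = 0.054533 / 0.023 = 2.371.
ES = −(-0.078%) + 2.528% × 2.371 = 6.072%.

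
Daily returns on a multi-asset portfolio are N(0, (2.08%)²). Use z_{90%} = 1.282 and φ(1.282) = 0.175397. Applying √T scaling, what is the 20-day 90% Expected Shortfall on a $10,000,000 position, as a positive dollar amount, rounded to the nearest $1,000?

$1,632,000

σ_{20d} = 2.08% × √20 = 9.302%.
ES multiplier = φ(z)/(1−α) = 0.175397/0.1 = 1.754.
ES = 9.302% × 1.754 = 16.316%; on $10,000,000: $1,631,600.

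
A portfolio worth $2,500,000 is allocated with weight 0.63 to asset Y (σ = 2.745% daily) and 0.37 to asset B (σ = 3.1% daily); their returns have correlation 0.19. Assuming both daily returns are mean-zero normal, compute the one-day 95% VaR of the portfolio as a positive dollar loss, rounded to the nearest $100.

$92,500

σ_p² = 0.63²·2.745² + 0.37²·3.1² + 2·0.19·0.63·0.37·2.745·3.1 = 5.0600 (%²).
σ_p = √5.0600 = 2.249%.
At 95%, z = 1.645.
VaR = 1.645 × 2.249% = 3.700%; on $2,500,000 that is $92,500.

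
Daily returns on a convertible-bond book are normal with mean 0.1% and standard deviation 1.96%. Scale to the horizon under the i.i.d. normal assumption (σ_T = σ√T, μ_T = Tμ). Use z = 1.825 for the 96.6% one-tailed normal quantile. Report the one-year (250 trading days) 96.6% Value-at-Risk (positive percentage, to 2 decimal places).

σ_{250d} = 1.96% × √250 = 30.990%; μ_{250d} = 250 × 0.1% = 25.000%.
VaR = −(25.000%) + 1.825 × 30.990% = 31.557%.

31.56%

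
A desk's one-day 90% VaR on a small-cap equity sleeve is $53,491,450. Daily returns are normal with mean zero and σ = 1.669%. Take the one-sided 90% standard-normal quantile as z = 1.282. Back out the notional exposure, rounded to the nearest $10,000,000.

$2,500,000,000

VaR as a fraction of value: z·σ = 1.282 × 1.669% = 2.13966%.
Position = $53,491,450 / 0.0213966 = $2,500,000,000.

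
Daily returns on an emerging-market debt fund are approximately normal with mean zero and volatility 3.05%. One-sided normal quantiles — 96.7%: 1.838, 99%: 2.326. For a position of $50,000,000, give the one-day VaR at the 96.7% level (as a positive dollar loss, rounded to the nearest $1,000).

VaR = z·σ = 1.838 × 3.05% = 5.606%.
On $50,000,000: 0.05606 × $50,000,000 = $2,803,000.

$2,803,000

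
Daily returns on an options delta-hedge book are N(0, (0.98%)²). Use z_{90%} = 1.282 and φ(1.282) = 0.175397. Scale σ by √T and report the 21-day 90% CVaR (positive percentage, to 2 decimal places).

σ_{21d} = 0.98% × √21 = 4.491%.
ES multiplier = φ(z)/(1−α) = 0.175397/0.1 = 1.754.
ES = 4.491% × 1.754 = 7.877%.

7.88%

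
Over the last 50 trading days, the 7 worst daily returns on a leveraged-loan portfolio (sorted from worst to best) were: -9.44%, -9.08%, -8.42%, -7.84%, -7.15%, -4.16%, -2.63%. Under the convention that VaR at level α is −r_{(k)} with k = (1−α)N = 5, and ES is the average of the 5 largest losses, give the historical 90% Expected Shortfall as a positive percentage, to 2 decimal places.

The 5 worst returns sum to -41.93%.
ES = −(-41.93%) / 5 = 8.386% ≈ 8.39%.

8.39%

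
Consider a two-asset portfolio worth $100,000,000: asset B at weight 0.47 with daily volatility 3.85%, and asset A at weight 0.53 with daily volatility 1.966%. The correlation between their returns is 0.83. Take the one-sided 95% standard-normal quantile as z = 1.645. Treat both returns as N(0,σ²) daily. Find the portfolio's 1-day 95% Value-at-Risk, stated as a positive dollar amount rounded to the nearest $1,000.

$4,502,000

σ_p² = 0.47²·3.85² + 0.53²·1.966² + 2·0.83·0.47·0.53·3.85·1.966 = 7.4899 (%²).
σ_p = √7.4899 = 2.737%.
VaR = 1.645 × 2.737% = 4.502%; on $100,000,000 that is $4,502,000.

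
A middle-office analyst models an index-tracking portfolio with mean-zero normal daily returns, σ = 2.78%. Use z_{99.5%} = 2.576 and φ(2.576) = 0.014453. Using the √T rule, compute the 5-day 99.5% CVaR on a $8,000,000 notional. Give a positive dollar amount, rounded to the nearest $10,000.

σ_{5d} = 2.78% × √5 = 6.216%.
ES multiplier = φ(z)/(1−α) = 0.014453/0.005 = 2.891.
ES = 6.216% × 2.891 = 17.970%; on $8,000,000: $1,437,600.

$1,440,000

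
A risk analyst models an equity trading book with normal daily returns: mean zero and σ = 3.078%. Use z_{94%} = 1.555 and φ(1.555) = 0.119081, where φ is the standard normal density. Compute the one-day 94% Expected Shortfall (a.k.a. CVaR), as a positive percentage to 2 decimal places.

Tail multiplier: φ(z)/(1−α) = 0.119081 / 0.06 = 1.985.
ES = 3.078% × 1.985 = 6.110%.

6.11%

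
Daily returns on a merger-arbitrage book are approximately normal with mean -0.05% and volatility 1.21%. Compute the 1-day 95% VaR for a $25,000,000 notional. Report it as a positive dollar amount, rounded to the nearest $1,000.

$510,000

At 95% one-sided, z = 1.645.
VaR = −μ + z·σ = −(-0.05%) + 1.645 × 1.21% = 2.040%.
On $25,000,000: 0.02040 × $25,000,000 = $510,000.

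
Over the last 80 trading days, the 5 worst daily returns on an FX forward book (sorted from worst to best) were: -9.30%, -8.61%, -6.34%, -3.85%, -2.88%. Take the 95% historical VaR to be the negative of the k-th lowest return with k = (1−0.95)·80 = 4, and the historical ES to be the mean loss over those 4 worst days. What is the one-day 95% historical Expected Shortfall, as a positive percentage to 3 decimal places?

7.025%

The 4 worst returns sum to -28.10%.
ES = −(-28.10%) / 4 = 7.025%.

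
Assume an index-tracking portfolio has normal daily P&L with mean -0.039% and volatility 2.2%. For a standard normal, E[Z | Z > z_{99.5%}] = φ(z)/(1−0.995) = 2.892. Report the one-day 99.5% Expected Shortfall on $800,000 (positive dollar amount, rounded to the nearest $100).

ES = −(-0.039%) + 2.2% × 2.892 = 6.401%.
On $800,000: 0.06401 × $800,000 = $51,208.

$51,200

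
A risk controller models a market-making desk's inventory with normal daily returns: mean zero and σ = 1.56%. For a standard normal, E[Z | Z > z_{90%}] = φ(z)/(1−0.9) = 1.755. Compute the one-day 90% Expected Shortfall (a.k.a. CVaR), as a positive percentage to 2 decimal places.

ES = 1.56% × 1.755 = 2.738%.

2.74%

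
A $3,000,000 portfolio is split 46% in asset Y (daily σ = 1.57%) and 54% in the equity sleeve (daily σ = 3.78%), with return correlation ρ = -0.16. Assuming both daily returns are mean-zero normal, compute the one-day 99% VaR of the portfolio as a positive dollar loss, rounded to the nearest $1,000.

σ_p² = 0.46²·1.57² + 0.54²·3.78² + 2·-0.16·0.46·0.54·1.57·3.78 = 4.2163 (%²).
σ_p = √4.2163 = 2.053%.
At 99%, z = 2.326.
VaR = 2.326 × 2.053% = 4.775%; on $3,000,000 that is $143,250.

$143,000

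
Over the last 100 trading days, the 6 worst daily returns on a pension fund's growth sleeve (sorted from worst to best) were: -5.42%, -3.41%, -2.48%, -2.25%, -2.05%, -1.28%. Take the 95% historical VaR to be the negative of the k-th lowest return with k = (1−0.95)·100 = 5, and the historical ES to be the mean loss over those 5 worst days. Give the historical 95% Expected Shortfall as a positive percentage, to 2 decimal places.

3.12%

The 5 worst returns sum to -15.61%.
ES = −(-15.61%) / 5 = 3.122% ≈ 3.12%.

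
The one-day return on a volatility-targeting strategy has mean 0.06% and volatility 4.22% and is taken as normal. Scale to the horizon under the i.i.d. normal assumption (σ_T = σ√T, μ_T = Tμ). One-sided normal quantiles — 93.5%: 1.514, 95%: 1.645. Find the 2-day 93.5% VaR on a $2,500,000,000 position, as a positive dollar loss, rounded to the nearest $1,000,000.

σ_{2d} = 4.22% × √2 = 5.968%; μ_{2d} = 2 × 0.06% = 0.120%.
VaR = −(0.120%) + 1.514 × 5.968% = 8.916%.
On $2,500,000,000: 0.08916 × $2,500,000,000 = $222,900,000.

$223,000,000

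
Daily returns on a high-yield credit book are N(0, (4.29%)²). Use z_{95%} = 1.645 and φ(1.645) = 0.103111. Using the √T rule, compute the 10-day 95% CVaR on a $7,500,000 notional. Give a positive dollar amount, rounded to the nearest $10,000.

σ_{10d} = 4.29% × √10 = 13.566%.
ES multiplier = φ(z)/(1−α) = 0.103111/0.05 = 2.062.
ES = 13.566% × 2.062 = 27.973%; on $7,500,000: $2,097,975.

$2,100,000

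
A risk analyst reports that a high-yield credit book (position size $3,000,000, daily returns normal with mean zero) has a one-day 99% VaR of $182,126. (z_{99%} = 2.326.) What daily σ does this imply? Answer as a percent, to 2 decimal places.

VaR as a fraction: $182,126 / $3,000,000 = 6.071%.
σ = VaR / z = 6.071% / 2.326 = 2.610%.

2.61%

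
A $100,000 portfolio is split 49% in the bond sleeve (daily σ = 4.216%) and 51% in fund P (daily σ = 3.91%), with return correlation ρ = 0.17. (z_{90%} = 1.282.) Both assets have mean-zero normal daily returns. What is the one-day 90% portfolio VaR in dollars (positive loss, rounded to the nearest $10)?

σ_p² = 0.49²·4.216² + 0.51²·3.91² + 2·0.17·0.49·0.51·4.216·3.91 = 9.6448 (%²).
σ_p = √9.6448 = 3.106%.
VaR = 1.282 × 3.106% = 3.982%; on $100,000 that is $3,982.

$3,980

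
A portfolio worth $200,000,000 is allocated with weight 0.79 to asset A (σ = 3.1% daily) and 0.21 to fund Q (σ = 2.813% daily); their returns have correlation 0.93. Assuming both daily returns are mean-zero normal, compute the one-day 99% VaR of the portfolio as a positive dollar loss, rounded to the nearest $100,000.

σ_p² = 0.79²·3.1² + 0.21²·2.813² + 2·0.93·0.79·0.21·3.1·2.813 = 9.0374 (%²).
σ_p = √9.0374 = 3.006%.
At 99%, z = 2.326.
VaR = 2.326 × 3.006% = 6.992%; on $200,000,000 that is $13,984,000.

$14,000,000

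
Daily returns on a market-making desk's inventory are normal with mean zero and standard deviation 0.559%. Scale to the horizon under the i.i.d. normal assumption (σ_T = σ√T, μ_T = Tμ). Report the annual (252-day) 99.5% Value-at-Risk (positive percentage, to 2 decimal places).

At 99.5%, z = 2.576.
σ_{252d} = 0.559% × √252 = 8.874%.
VaR = 2.576 × 8.874% = 22.859%.

22.86%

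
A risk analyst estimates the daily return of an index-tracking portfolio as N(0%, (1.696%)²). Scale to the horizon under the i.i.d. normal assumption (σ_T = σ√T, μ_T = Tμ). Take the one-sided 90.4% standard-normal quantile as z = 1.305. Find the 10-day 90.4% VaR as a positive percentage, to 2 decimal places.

σ_{10d} = 1.696% × √10 = 5.363%.
VaR = 1.305 × 5.363% = 6.999%.

7.00%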